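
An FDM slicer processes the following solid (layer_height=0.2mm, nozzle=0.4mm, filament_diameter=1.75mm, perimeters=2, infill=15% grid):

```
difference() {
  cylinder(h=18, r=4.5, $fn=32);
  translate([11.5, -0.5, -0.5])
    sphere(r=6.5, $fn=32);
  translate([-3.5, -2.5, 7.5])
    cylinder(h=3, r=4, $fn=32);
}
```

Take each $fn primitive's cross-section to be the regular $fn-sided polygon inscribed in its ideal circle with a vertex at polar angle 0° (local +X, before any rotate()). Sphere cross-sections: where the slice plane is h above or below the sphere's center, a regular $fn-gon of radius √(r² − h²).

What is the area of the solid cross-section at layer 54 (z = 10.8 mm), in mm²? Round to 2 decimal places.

63.21 mm²

At z = 10.8 mm: the r=4.5 cylinder gives a regular 32-gon of circumradius 4.5 (constant along its height) (area = (32/2)·4.500²·sin(360°/32) = 63.21 mm²); the sphere at (11.5, -0.5) is not intersected at this z (|z−center|=11.300 > r=6.5); the cylinder at (-3.5, -2.5) is not intersected at this z (z outside [7.5, 10.5]); Subtracting the remaining from the first: none of the subtracted shapes is present at this height, so the r=4.5 cylinder is unchanged — area = 63.21 mm². Overall, the cross-section is a single solid region. Net area = 63.21 mm².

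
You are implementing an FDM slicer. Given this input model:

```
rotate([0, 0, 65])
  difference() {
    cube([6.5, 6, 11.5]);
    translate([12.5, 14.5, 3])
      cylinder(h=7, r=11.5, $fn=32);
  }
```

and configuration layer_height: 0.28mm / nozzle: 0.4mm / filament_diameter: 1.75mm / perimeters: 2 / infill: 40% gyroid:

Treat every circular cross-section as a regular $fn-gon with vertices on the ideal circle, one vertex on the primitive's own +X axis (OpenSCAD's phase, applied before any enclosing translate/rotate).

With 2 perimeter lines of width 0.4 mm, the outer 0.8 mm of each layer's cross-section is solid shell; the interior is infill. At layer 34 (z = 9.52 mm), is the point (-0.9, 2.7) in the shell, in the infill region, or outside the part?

infill

At z = 9.52 mm: the 6.5×6 cube contributes its full rectangle; the r=11.5 cylinder at (12.5, 14.5) gives a regular 32-gon of circumradius 11.5 (constant along its height); Taking the first minus the rest: starting from the 6.5×6 cube, the r=11.5 cylinder at (12.5, 14.5) partially overlaps it — only the 1.14 mm² overlap (of its 412.81 mm²) is removed, clipping the outline — 1 connected region; (whole slice rotated 65° about Z — lengths, areas and connectivity unchanged). Overall, the cross-section is a single solid region. Undo the 65° rotation: the query point maps to (2.067, 1.957) in the un-rotated model frame. The nearest boundary edge runs (6.50, 0.00)→(0.00, 0.00); distance from the point to it = 1.96 mm. The point is inside the cross-section and 1.96 mm from the nearest boundary — more than the 0.8 mm shell width (2 × 0.4), so it's in the infill interior.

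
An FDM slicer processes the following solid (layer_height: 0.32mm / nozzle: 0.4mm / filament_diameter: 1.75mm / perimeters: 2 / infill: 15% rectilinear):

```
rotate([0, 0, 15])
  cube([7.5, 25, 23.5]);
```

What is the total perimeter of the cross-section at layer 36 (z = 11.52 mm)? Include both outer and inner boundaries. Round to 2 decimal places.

65.00 mm

At z = 11.52 mm: the cube is present — its section is the full 7.5×25 rectangle (perimeter 65.00 mm); (rotated 15° about Z; rotation is an isometry so areas/perimeters/island counts are preserved). Overall, the cross-section is a single solid region. Total boundary length (outer) = 65.00 mm.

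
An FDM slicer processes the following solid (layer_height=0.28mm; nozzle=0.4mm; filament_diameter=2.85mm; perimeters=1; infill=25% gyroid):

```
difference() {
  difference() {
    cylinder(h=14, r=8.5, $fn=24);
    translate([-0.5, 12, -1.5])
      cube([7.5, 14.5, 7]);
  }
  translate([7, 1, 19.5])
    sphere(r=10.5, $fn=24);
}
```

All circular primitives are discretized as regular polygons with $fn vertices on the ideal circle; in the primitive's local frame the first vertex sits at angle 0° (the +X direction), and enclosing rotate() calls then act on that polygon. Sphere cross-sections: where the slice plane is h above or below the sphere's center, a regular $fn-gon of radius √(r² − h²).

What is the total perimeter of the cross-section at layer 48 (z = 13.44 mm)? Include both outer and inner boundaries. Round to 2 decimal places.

At z = 13.44 mm: the r=8.5 cylinder contributes a regular 24-gon of circumradius 8.5 (perimeter = 2·24·8.500·sin(180°/24) = 53.25 mm); the cube at (-0.5, 12) does not reach this height (z outside [-1.5, 5.5]); After the difference (first − rest): none of the subtracted shapes is present at this height, so the r=8.5 cylinder is unchanged — boundary = 53.25 mm; the sphere at (7, 1): section is a regular 24-gon, circumradius = √(r²−h²) = √(10.5²−6.06²) = 8.575 (perimeter = 2·24·8.575·sin(180°/24) = 53.72 mm); Taking the first minus the rest: starting from that combined region, the r=10.5 sphere at (7, 1) partially overlaps it — only the 109.86 mm² overlap (of its 228.36 mm²) is removed, clipping the outline — boundary = 53.15 mm. Overall, the cross-section is a single solid region. Total boundary length (outer) = 53.15 mm.

53.15 mm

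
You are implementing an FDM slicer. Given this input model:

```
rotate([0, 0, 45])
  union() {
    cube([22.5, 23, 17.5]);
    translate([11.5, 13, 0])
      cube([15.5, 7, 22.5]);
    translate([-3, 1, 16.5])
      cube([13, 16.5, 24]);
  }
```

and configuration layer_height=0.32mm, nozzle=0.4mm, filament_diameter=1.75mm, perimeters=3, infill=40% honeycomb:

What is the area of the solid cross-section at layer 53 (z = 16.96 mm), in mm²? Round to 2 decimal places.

At z = 16.96 mm: the cube (footprint 22.5×23) is included at this height (area 517.50 mm²); the 15.5×7 cube at (11.5, 13) contributes its full rectangle (area 108.50 mm²); the cube at (-3, 1) (footprint 13×16.5) is included at this height (area 214.50 mm²); Merging all regions: the regions partially overlap — summed areas 840.50 mm² minus the doubly-counted overlap 242.00 mm² gives 598.50 mm² — area = 598.50 mm²; (whole slice rotated 45° about Z — lengths, areas and connectivity unchanged). Overall, the cross-section is a single solid region. Net area = 598.50 mm².

598.50 mm²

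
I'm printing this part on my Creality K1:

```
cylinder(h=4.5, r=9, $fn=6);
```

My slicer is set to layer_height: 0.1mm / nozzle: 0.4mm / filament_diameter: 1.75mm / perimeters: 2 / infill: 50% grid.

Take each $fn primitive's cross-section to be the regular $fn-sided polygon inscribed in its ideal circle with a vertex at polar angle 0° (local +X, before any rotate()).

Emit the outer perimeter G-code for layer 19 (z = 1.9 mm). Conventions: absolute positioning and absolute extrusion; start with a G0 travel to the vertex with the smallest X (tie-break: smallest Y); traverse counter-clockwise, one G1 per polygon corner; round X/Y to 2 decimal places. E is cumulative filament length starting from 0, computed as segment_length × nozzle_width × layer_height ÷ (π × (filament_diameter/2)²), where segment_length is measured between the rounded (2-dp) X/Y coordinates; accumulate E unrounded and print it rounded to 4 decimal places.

At z = 1.9 mm: the r=9 cylinder gives a regular 6-gon of circumradius 9 (constant along its height). The outline is a single polygon with 6 vertices. Extrusion per mm of travel: 0.4 × 0.1 / (π × 0.875²) = 0.016630. Accumulating E over each segment gives final E = 0.8978.

G0 X-9.00 Y0.00 Z1.90
G1 X-4.50 Y-7.79 E0.1496
G1 X4.50 Y-7.79 E0.2993
G1 X9.00 Y0.00 E0.4489
G1 X4.50 Y7.79 E0.5985
G1 X-4.50 Y7.79 E0.7482
G1 X-9.00 Y0.00 E0.8978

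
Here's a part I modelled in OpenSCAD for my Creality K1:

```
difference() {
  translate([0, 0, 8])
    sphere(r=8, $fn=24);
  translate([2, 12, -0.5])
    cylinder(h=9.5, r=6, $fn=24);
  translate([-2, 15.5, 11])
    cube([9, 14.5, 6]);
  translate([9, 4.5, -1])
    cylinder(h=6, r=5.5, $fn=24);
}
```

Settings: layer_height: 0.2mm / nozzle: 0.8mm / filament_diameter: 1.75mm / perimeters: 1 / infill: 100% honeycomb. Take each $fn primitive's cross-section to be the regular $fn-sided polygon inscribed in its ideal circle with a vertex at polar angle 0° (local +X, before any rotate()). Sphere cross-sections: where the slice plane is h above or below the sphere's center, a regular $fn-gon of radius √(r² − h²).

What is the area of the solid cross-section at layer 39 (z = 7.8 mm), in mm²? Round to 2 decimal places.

At z = 7.8 mm: the r=8 sphere contributes a regular 24-gon of circumradius √(8²−0.2²) = 7.997 (area = (24/2)·7.997²·sin(360°/24) = 198.65 mm²); the r=6 cylinder at (2, 12) contributes a regular 24-gon of circumradius 6 (area = (24/2)·6.000²·sin(360°/24) = 111.81 mm²); the cube at (-2, 15.5) is not intersected at this z (z outside [11, 17]); the cylinder at (9, 4.5) is absent (z outside [-1, 5]); After the difference (first − rest): starting from the r=8 sphere (198.65 mm²), the r=6 cylinder at (2, 12) partially overlaps it — only the 7.91 mm² overlap (of its 111.81 mm²) is removed, clipping the outline — area = 190.74 mm². Overall, the cross-section is a single solid region. Net area = 190.74 mm².

190.74 mm²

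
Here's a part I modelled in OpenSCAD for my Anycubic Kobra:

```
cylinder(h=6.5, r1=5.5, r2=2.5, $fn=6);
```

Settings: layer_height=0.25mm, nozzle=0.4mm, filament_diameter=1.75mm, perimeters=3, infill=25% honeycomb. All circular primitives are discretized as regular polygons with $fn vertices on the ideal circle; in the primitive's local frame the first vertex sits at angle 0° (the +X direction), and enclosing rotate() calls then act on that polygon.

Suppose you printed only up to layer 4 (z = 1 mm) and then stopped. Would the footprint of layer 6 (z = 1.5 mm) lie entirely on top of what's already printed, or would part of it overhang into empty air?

Compare the two slices. At z = 1: the cone: at t=0.154 of its height the radius interpolates to r₁+(r₂−r₁)t = 5.038, giving a regular 6-gon of that circumradius (area = (6/2)·5.038²·sin(360°/6) = 65.96 mm²). At z = 1.5: the cone: at t=0.231 of its height the radius interpolates to r₁+(r₂−r₁)t = 4.808, giving a regular 6-gon of that circumradius (area = (6/2)·4.808²·sin(360°/6) = 60.05 mm²). Checking containment: the cross-section at z = 1.5 is a subset of the cross-section at z = 1.

entirely on top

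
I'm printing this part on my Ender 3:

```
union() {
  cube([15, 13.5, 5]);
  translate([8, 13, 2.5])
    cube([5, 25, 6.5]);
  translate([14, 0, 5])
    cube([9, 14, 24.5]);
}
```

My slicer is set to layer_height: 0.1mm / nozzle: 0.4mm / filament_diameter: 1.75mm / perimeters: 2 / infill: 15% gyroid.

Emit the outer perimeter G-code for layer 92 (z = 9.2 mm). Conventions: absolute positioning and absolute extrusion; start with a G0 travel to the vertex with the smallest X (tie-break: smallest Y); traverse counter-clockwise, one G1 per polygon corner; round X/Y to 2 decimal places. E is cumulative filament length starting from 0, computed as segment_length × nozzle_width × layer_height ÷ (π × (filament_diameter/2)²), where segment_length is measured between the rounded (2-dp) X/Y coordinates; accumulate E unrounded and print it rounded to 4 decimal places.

At z = 9.2 mm: the cube is not intersected at this z (z outside [0, 5]); the cube at (8, 13) is absent (z outside [2.5, 9]); the cube at (14, 0) is present — its section is the full 9×14 rectangle; Combining (union): only the 9×14 cube at (14, 0) is present, so the union is just that shape — 1 connected region. The outline is a single polygon with 4 vertices. Extrusion per mm of travel: 0.4 × 0.1 / (π × 0.875²) = 0.016630. Accumulating E over each segment gives final E = 0.7650.

G0 X14.00 Y0.00 Z9.20
G1 X23.00 Y0.00 E0.1497
G1 X23.00 Y14.00 E0.3825
G1 X14.00 Y14.00 E0.5322
G1 X14.00 Y0.00 E0.7650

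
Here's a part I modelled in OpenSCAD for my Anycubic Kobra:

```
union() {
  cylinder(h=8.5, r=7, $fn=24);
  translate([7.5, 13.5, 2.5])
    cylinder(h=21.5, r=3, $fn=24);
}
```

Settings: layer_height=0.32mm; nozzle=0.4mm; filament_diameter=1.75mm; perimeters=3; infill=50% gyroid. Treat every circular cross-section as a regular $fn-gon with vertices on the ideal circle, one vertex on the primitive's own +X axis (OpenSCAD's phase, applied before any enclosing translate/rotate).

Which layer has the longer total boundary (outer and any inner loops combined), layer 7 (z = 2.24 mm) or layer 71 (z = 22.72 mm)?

layer 7 (z = 2.24 mm)

Layer 7 (z = 2.24): the r=7 cylinder gives a regular 24-gon of circumradius 7 (constant along its height) (perimeter = 2·24·7.000·sin(180°/24) = 43.86 mm); the cylinder at (7.5, 13.5) is absent (z outside [2.5, 24]); Combining (union): only the r=7 cylinder is present, so the union is just that shape — boundary = 43.86 mm. So its perimeter = 43.86 mm. Layer 71 (z = 22.72): the cylinder is not intersected at this z (z outside [0, 8.5]); the cylinder at (7.5, 13.5): section is a regular 24-gon, circumradius r=3 (perimeter = 2·24·3.000·sin(180°/24) = 18.80 mm); Taking the union: only the r=3 cylinder at (7.5, 13.5) is present, so the union is just that shape — boundary = 18.80 mm. So its perimeter = 18.80 mm. Layer 7 is larger (43.86 vs 18.80 mm).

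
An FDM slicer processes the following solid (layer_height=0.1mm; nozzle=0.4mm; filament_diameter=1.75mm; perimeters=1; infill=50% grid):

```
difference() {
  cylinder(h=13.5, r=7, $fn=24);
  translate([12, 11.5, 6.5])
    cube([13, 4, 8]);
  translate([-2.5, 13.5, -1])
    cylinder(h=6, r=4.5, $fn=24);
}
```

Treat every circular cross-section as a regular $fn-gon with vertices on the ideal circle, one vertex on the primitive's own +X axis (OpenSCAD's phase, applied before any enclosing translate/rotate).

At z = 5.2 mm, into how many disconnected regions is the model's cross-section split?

1

At z = 5.2 mm: the cylinder: section is a regular 24-gon, circumradius r=7; the cube at (12, 11.5) is absent (z outside [6.5, 14.5]); the cylinder at (-2.5, 13.5) is absent (z outside [-1, 5]); Taking the first minus the rest: none of the subtracted shapes is present at this height, so the r=7 cylinder is unchanged — 1 connected region. The result has 1 disconnected region.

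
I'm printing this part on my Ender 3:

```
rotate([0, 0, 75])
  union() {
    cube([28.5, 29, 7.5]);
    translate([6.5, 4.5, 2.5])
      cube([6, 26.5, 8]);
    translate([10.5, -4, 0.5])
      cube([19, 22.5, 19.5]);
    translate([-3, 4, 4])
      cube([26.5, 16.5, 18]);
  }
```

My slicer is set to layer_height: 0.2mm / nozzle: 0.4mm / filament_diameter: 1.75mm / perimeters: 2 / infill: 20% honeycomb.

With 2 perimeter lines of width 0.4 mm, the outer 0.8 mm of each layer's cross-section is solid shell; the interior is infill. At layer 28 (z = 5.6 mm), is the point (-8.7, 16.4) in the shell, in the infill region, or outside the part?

At z = 5.6 mm: the cube (footprint 28.5×29) is included at this height; the cube at (6.5, 4.5) is present — its section is the full 6×26.5 rectangle; the cube at (10.5, -4) is present — its section is the full 19×22.5 rectangle; the cube at (-3, 4) (footprint 26.5×16.5) is included at this height; Taking the union: the regions partially overlap (shared area 867.75 mm²), so overlapping operands fuse into one piece — 1 connected region; (whole slice rotated 75° about Z — lengths, areas and connectivity unchanged). Overall, the cross-section is a single solid region. Undo the 75° rotation: the query point maps to (13.589, 12.648) in the un-rotated model frame. The nearest boundary edge runs (10.50, -4.00)→(10.50, 0.00); distance from the point to it = 13.02 mm. The point is inside the cross-section and 13.02 mm from the nearest boundary — more than the 0.8 mm shell width (2 × 0.4), so it's in the infill interior.

infill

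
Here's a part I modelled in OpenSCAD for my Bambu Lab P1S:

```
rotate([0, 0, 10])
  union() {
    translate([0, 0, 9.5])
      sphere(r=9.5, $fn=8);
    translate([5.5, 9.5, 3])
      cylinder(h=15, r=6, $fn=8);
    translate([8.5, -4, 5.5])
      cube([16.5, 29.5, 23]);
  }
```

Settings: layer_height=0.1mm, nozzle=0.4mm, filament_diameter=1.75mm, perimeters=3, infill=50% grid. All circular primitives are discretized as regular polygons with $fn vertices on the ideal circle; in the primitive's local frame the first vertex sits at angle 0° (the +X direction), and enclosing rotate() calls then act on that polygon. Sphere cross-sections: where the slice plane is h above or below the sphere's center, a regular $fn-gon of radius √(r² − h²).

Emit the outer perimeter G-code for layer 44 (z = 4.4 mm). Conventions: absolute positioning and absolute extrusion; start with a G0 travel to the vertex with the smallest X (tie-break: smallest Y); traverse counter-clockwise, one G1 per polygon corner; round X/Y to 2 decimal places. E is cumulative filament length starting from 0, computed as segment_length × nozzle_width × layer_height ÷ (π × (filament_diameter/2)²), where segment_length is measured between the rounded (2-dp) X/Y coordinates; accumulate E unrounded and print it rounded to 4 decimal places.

At z = 4.4 mm: the sphere: section is a regular 8-gon, circumradius = √(r²−h²) = √(9.5²−5.1²) = 8.015; the cylinder at (5.5, 9.5): section is a regular 8-gon, circumradius r=6; the cube at (8.5, -4) does not reach this height (z outside [5.5, 28.5]); Combining (union): the regions partially overlap (shared area 11.88 mm²), so overlapping operands fuse into one piece — 1 connected region; (whole slice rotated 10° about Z — lengths, areas and connectivity unchanged). The outline is a single polygon with 15 vertices. Extrusion per mm of travel: 0.4 × 0.1 / (π × 0.875²) = 0.016630. Accumulating E over each segment gives final E = 1.1542.

G0 X-7.89 Y-1.39 Z4.40
G1 X-4.60 Y-6.57 E0.1021
G1 X1.39 Y-7.89 E0.2041
G1 X6.57 Y-4.60 E0.3061
G1 X7.89 Y1.39 E0.4081
G1 X5.64 Y4.93 E0.4779
G1 X8.68 Y6.87 E0.5378
G1 X9.68 Y11.35 E0.6142
G1 X7.21 Y15.23 E0.6907
G1 X2.72 Y16.22 E0.7671
G1 X-1.15 Y13.75 E0.8435
G1 X-2.14 Y9.27 E0.9198
G1 X-1.24 Y7.86 E0.9476
G1 X-1.39 Y7.89 E0.9501
G1 X-6.57 Y4.60 E1.0522
G1 X-7.89 Y-1.39 E1.1542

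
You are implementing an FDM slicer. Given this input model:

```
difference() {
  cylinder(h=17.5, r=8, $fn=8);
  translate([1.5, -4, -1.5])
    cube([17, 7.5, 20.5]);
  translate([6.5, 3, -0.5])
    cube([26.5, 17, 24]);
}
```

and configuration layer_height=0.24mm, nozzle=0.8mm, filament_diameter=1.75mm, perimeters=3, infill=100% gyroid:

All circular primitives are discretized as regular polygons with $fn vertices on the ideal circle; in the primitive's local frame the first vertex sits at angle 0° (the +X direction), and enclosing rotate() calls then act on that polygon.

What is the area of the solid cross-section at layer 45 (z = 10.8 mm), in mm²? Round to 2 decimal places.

138.12 mm²

At z = 10.8 mm: the r=8 cylinder gives a regular 8-gon of circumradius 8 (constant along its height) (area = (8/2)·8.000²·sin(360°/8) = 181.02 mm²); the cube at (1.5, -4) (footprint 17×7.5) is included at this height (area 127.50 mm²); the cube at (6.5, 3) is present — its section is the full 26.5×17 rectangle (area 450.50 mm²); Subtracting the remaining from the first: starting from the r=8 cylinder (181.02 mm²), the 17×7.5 cube at (1.5, -4) partially overlaps it — only the 42.90 mm² overlap (of its 127.50 mm²) is removed, clipping the outline; the 26.5×17 cube at (6.5, 3) partially overlaps it — only the 0.00 mm² overlap (of its 450.50 mm²) is removed, clipping the outline — area = 138.12 mm². Overall, the cross-section is a single solid region. Net area = 138.12 mm².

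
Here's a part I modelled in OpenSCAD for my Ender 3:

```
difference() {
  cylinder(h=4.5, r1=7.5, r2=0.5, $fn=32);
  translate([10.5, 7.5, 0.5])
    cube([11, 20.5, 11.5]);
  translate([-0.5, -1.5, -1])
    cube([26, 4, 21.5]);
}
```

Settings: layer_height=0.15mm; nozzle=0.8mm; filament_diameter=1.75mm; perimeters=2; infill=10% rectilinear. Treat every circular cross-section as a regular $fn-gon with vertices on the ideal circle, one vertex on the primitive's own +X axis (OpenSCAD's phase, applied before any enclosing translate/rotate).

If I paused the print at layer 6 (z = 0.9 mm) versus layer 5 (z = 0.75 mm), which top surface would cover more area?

Layer 6 (z = 0.9): the cone (r1=7.5→r2=0.5) has section circumradius 6.100 here — a regular 32-gon (area = (32/2)·6.100²·sin(360°/32) = 116.15 mm²); the 11×20.5 cube at (10.5, 7.5) contributes its full rectangle (area 225.50 mm²); the cube at (-0.5, -1.5) is present — its section is the full 26×4 rectangle (area 104.00 mm²); Taking the first minus the rest: starting from the cone (116.15 mm²), the 11×20.5 cube at (10.5, 7.5) misses the remaining region (no effect); the 26×4 cube at (-0.5, -1.5) partially overlaps it — only the 25.79 mm² overlap (of its 104.00 mm²) is removed, clipping the outline — area = 90.36 mm². So its area = 90.36 mm². Layer 5 (z = 0.75): the cone: at t=0.167 of its height the radius interpolates to r₁+(r₂−r₁)t = 6.333, giving a regular 32-gon of that circumradius (area = (32/2)·6.333²·sin(360°/32) = 125.20 mm²); the cube at (10.5, 7.5) is present — its section is the full 11×20.5 rectangle (area 225.50 mm²); the cube at (-0.5, -1.5) is present — its section is the full 26×4 rectangle (area 104.00 mm²); Taking the first minus the rest: starting from the cone (125.20 mm²), the 11×20.5 cube at (10.5, 7.5) misses the remaining region (no effect); the 26×4 cube at (-0.5, -1.5) partially overlaps it — only the 26.74 mm² overlap (of its 104.00 mm²) is removed, clipping the outline — area = 98.46 mm². So its area = 98.46 mm². Layer 5 is larger (98.46 vs 90.36 mm²).

layer 5 (z = 0.75 mm)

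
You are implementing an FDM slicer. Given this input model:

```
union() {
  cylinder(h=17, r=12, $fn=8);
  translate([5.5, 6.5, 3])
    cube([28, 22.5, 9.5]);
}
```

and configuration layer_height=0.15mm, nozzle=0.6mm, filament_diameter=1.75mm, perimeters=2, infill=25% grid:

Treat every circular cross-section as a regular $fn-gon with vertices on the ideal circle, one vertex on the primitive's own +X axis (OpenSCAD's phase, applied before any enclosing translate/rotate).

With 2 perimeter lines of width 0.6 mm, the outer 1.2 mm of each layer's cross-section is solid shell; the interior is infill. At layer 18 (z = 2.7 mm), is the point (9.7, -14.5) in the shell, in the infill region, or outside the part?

At z = 2.7 mm: the cylinder: section is a regular 8-gon, circumradius r=12; the cube at (5.5, 6.5) does not reach this height (z outside [3, 12.5]); Combining (union): only the r=12 cylinder is present, so the union is just that shape — 1 connected region. Overall, the cross-section is a single solid region. The nearest boundary edge runs (-0.00, -12.00)→(8.49, -8.49); distance from the point to it = 6.02 mm. The point is not inside any of the regions above, so it lies outside the cross-section (6.02 mm from the nearest boundary).

outside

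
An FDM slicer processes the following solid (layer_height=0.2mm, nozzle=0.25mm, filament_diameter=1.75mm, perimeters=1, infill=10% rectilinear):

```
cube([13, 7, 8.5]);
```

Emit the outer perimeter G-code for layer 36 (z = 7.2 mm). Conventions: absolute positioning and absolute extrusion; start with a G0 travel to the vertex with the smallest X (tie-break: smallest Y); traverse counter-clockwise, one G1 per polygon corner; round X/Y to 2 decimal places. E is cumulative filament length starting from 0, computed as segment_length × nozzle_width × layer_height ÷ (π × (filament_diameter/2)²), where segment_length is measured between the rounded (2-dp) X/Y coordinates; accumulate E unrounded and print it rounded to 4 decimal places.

G0 X0.00 Y0.00 Z7.20
G1 X13.00 Y0.00 E0.2702
G1 X13.00 Y7.00 E0.4158
G1 X0.00 Y7.00 E0.6860
G1 X0.00 Y0.00 E0.8315

At z = 7.2 mm: the cube is present — its section is the full 13×7 rectangle. The outline is a single polygon with 4 vertices. Extrusion per mm of travel: 0.25 × 0.2 / (π × 0.875²) = 0.020788. Accumulating E over each segment gives final E = 0.8315.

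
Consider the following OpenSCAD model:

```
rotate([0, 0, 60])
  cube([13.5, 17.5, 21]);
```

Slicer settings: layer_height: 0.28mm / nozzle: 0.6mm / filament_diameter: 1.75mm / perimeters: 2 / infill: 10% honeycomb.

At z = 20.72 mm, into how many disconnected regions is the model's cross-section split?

1

At z = 20.72 mm: the cube (footprint 13.5×17.5) is included at this height; (rotated 60° about Z; rotation is an isometry so areas/perimeters/island counts are preserved). The result has 1 disconnected region.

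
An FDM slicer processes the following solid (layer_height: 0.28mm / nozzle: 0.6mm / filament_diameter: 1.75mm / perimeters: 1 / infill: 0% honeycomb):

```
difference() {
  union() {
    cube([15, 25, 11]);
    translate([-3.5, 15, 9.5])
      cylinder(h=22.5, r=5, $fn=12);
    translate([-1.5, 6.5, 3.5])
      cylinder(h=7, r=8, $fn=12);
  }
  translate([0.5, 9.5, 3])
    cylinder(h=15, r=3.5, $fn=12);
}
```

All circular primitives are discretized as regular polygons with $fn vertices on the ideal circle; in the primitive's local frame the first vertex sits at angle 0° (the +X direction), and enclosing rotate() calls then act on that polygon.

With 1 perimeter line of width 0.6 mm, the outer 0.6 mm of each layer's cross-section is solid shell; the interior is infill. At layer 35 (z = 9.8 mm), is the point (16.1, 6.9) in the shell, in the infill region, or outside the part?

outside

At z = 9.8 mm: the cube is present — its section is the full 15×25 rectangle; the r=5 cylinder at (-3.5, 15) gives a regular 12-gon of circumradius 5 (constant along its height); the cylinder at (-1.5, 6.5): section is a regular 12-gon, circumradius r=8; Merging all regions: the regions partially overlap (shared area 99.44 mm²), so overlapping operands fuse into one piece — 1 connected region; the cylinder at (0.5, 9.5): section is a regular 12-gon, circumradius r=3.5; Taking the first minus the rest: starting from the result so far, the r=3.5 cylinder at (0.5, 9.5) lies wholly inside it (removes its full 36.75 mm² and its 21.74 mm outline becomes a hole wall) — 1 connected region with 1 hole. Overall, the cross-section is one region with 1 hole. The nearest boundary edge runs (15.00, 25.00)→(15.00, 0.00); distance from the point to it = 1.10 mm. The point is not inside any of the regions above, so it lies outside the cross-section (1.10 mm from the nearest boundary).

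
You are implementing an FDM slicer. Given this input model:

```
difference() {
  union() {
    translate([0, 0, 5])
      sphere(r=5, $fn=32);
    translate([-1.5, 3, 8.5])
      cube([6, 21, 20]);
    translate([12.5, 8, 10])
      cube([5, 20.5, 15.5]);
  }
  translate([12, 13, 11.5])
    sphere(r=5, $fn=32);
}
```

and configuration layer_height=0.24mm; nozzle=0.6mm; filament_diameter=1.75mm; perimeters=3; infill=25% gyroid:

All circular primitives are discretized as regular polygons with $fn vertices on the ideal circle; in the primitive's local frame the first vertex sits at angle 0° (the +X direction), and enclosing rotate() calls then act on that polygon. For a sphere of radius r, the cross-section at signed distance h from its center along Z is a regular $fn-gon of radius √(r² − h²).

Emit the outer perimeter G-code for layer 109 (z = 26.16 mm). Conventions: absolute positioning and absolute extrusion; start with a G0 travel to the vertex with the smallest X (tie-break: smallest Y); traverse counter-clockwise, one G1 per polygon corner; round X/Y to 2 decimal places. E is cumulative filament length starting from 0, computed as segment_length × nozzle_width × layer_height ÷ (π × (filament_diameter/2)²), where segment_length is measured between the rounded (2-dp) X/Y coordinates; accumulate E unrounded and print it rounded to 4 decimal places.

At z = 26.16 mm: the sphere is not intersected at this z (|z−center|=21.160 > r=5); the cube at (-1.5, 3) is present — its section is the full 6×21 rectangle; the cube at (12.5, 8) does not reach this height (z outside [10, 25.5]); Merging all regions: only the 6×21 cube at (-1.5, 3) is present, so the union is just that shape — 1 connected region; the sphere at (12, 13) does not reach this height (|z−center|=14.660 > r=5); Taking the first minus the rest: none of the subtracted shapes is present at this height, so that combined region is unchanged — 1 connected region. The outline is a single polygon with 4 vertices. Extrusion per mm of travel: 0.6 × 0.24 / (π × 0.875²) = 0.059868. Accumulating E over each segment gives final E = 3.2329.

G0 X-1.50 Y3.00 Z26.16
G1 X4.50 Y3.00 E0.3592
G1 X4.50 Y24.00 E1.6164
G1 X-1.50 Y24.00 E1.9757
G1 X-1.50 Y3.00 E3.2329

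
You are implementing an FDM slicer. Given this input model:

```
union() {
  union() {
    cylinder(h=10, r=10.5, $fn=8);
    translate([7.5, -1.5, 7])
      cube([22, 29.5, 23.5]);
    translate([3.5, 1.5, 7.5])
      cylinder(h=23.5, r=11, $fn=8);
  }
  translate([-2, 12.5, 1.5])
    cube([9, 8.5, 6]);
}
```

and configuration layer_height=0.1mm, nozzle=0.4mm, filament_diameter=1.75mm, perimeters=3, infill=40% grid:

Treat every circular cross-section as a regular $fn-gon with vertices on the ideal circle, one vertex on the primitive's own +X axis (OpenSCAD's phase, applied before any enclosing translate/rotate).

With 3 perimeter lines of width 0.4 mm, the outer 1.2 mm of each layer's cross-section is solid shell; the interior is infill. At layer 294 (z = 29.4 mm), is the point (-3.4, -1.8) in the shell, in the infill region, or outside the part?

At z = 29.4 mm: the cylinder does not reach this height (z outside [0, 10]); the 22×29.5 cube at (7.5, -1.5) contributes its full rectangle; the cylinder at (3.5, 1.5): section is a regular 8-gon, circumradius r=11; Taking the union: the regions partially overlap (shared area 64.01 mm²), so overlapping operands fuse into one piece — 1 connected region; the cube at (-2, 12.5) does not reach this height (z outside [1.5, 7.5]); Taking the union: only the result so far is present, so the union is just that shape — 1 connected region. Overall, the cross-section is a single solid region. The nearest boundary edge runs (-4.28, -6.28)→(-7.50, 1.50); distance from the point to it = 2.53 mm. The point is inside the cross-section and 2.53 mm from the nearest boundary — more than the 1.2 mm shell width (3 × 0.4), so it's in the infill interior.

infill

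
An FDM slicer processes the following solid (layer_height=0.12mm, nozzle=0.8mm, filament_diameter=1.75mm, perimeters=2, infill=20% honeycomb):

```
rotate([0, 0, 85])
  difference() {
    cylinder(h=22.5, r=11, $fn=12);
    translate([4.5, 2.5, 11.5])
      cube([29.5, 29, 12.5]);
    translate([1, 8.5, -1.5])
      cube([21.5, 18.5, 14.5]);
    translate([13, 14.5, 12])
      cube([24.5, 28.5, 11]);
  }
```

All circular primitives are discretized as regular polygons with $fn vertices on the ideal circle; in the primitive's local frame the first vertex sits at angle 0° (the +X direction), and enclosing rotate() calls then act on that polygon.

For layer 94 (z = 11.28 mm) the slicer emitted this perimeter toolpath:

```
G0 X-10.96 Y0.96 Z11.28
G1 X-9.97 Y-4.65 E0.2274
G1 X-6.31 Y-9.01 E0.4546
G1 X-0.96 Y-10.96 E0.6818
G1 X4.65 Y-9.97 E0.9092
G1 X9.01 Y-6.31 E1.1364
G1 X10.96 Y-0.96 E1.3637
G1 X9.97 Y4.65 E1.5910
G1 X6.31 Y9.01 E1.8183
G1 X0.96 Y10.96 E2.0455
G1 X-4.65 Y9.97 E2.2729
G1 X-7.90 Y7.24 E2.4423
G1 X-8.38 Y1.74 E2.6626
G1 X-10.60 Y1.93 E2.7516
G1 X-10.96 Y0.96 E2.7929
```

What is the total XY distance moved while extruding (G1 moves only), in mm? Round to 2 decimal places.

Sum the Euclidean lengths of each G1 segment: total = 69.98 mm.

69.98 mm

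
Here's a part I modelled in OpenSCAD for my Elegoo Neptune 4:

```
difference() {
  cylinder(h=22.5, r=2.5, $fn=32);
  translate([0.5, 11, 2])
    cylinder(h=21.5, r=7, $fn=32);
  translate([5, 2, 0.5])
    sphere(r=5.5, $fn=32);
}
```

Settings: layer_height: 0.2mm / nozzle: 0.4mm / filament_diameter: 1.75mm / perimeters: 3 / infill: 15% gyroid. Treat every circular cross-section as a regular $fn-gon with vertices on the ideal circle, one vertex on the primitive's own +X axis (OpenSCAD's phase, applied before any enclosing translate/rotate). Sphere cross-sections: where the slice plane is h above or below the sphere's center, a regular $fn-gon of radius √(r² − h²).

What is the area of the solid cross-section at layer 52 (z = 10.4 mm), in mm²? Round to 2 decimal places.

19.51 mm²

At z = 10.4 mm: the r=2.5 cylinder contributes a regular 32-gon of circumradius 2.5 (area = (32/2)·2.500²·sin(360°/32) = 19.51 mm²); the r=7 cylinder at (0.5, 11) contributes a regular 32-gon of circumradius 7 (area = (32/2)·7.000²·sin(360°/32) = 152.95 mm²); the sphere at (5, 2) is not intersected at this z (|z−center|=9.900 > r=5.5); After the difference (first − rest): starting from the r=2.5 cylinder (19.51 mm²), the r=7 cylinder at (0.5, 11) misses the remaining region (no effect) — area = 19.51 mm². Overall, the cross-section is a single solid region. Net area = 19.51 mm².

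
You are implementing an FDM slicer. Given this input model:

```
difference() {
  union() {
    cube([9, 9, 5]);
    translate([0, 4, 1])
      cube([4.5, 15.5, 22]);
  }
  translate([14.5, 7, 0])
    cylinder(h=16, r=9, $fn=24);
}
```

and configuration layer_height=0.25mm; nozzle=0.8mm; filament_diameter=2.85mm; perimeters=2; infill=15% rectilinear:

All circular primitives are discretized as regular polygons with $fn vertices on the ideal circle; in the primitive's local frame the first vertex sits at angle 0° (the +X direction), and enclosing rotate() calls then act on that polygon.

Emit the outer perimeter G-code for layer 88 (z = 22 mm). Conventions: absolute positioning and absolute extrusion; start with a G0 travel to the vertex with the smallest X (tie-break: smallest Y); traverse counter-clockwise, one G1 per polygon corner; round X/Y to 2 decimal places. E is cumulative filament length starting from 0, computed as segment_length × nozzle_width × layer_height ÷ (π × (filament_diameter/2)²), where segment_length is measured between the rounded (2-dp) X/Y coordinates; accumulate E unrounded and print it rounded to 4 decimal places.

At z = 22 mm: the cube is absent (z outside [0, 5]); the cube at (0, 4) is present — its section is the full 4.5×15.5 rectangle; Taking the union: only the 4.5×15.5 cube at (0, 4) is present, so the union is just that shape — 1 connected region; the cylinder at (14.5, 7) is not intersected at this z (z outside [0, 16]); Subtracting the remaining from the first: none of the subtracted shapes is present at this height, so the result so far is unchanged — 1 connected region. The outline is a single polygon with 4 vertices. Extrusion per mm of travel: 0.8 × 0.25 / (π × 1.425²) = 0.031351. Accumulating E over each segment gives final E = 1.2540.

G0 X0.00 Y4.00 Z22.00
G1 X4.50 Y4.00 E0.1411
G1 X4.50 Y19.50 E0.6270
G1 X0.00 Y19.50 E0.7681
G1 X0.00 Y4.00 E1.2540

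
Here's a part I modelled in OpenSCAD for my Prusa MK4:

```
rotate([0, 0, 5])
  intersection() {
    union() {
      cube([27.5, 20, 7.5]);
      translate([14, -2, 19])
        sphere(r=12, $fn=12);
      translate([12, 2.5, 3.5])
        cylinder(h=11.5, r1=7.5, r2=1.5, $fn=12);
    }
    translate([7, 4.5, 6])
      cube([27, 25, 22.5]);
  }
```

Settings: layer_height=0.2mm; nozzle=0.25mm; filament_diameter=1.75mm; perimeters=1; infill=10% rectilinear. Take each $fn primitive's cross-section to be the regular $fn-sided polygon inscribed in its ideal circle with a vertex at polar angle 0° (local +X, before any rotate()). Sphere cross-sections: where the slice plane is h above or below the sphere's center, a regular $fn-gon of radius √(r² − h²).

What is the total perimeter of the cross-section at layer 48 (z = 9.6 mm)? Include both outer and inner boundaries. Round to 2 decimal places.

At z = 9.6 mm: the cube does not reach this height (z outside [0, 7.5]); the r=12 sphere at (14, -2) contributes a regular 12-gon of circumradius √(12²−9.4²) = 7.459 (perimeter = 2·12·7.459·sin(180°/12) = 46.33 mm); the cone at (12, 2.5) contributes a regular 12-gon of circumradius 4.317 (interpolated between r1=7.5 and r2=1.5 at t=0.530) (perimeter = 2·12·4.317·sin(180°/12) = 26.82 mm); Merging all regions: the regions partially overlap (shared area 44.19 mm²), so the edge portions inside another operand are dropped and the merged outline is re-measured after clipping — boundary = 48.71 mm; the 27×25 cube at (7, 4.5) contributes its full rectangle (perimeter 104.00 mm); Keeping only the common overlap: the 27×25 cube at (7, 4.5) partially overlaps the result so far; clipping to the common part keeps 12.29 mm² — boundary = 20.20 mm; (rotated 5° about Z; rotation is an isometry so areas/perimeters/island counts are preserved). Overall, the cross-section is a single solid region. Total boundary length (outer) = 20.20 mm.

20.20 mm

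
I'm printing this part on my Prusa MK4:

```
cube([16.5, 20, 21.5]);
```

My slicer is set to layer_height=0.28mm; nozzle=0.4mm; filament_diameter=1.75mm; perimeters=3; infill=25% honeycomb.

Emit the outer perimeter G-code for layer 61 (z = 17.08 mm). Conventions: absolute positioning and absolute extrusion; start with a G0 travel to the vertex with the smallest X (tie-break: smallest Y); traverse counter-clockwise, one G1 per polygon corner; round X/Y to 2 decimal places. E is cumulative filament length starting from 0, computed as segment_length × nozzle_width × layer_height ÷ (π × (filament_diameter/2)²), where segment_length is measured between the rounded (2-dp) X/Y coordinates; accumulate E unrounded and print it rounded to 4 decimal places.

G0 X0.00 Y0.00 Z17.08
G1 X16.50 Y0.00 E0.7683
G1 X16.50 Y20.00 E1.6996
G1 X0.00 Y20.00 E2.4679
G1 X0.00 Y0.00 E3.3992

At z = 17.08 mm: the cube is present — its section is the full 16.5×20 rectangle. The outline is a single polygon with 4 vertices. Extrusion per mm of travel: 0.4 × 0.28 / (π × 0.875²) = 0.046564. Accumulating E over each segment gives final E = 3.3992.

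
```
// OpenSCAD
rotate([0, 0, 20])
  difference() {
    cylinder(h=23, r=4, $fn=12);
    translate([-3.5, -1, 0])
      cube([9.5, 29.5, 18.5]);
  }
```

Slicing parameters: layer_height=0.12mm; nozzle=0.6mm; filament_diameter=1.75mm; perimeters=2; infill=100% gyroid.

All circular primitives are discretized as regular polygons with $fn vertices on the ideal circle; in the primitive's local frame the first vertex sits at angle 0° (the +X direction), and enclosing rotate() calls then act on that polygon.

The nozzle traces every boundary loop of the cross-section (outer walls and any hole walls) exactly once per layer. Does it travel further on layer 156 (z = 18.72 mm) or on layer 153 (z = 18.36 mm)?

layer 156 (z = 18.72 mm)

Layer 156 (z = 18.72): the r=4 cylinder contributes a regular 12-gon of circumradius 4 (perimeter = 2·12·4.000·sin(180°/12) = 24.85 mm); the cube at (-3.5, -1) does not reach this height (z outside [0, 18.5]); Taking the first minus the rest: none of the subtracted shapes is present at this height, so the r=4 cylinder is unchanged — boundary = 24.85 mm; (whole slice rotated 20° about Z — lengths, areas and connectivity unchanged). So its perimeter = 24.85 mm. Layer 153 (z = 18.36): the cylinder: section is a regular 12-gon, circumradius r=4 (perimeter = 2·12·4.000·sin(180°/12) = 24.85 mm); the cube at (-3.5, -1) is present — its section is the full 9.5×29.5 rectangle (perimeter 78.00 mm); After the difference (first − rest): starting from the r=4 cylinder, the 9.5×29.5 cube at (-3.5, -1) partially overlaps it — only the 30.90 mm² overlap (of its 280.25 mm²) is removed, clipping the outline — boundary = 23.42 mm; (whole slice rotated 20° about Z — lengths, areas and connectivity unchanged). So its perimeter = 23.42 mm. Layer 156 is larger (24.85 vs 23.42 mm).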